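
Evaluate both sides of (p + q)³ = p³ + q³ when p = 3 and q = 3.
LHS = (3 + 3)³ = 216
RHS = 3³ + 3³ = 54

LHS ≠ RHS, so the equation does not hold here.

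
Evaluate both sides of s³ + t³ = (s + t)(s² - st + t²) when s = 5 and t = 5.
LHS = 5³ + 5³ = 250
RHS = (5 + 5)(5² - 5·5 + 5²) = 250

LHS = RHS: the two sides agree.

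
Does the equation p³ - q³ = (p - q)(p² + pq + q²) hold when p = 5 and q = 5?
Substituting p = 5, q = 5:

LHS = 5³ - 5³ = 0
RHS = (5 - 5)(5² + 5·5 + 5²) = 0

LHS = RHS, so the equation holds at this point.

Answer: Holds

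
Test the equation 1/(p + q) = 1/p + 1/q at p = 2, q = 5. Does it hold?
Fails

Substituting p = 2, q = 5:

LHS = 1/(2 + 5) = 1/7
RHS = 1/2 + 1/5 = 7/10

LHS ≠ RHS, so the equation does not hold at this point.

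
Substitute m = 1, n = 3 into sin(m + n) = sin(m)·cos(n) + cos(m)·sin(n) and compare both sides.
LHS = sin(1 + 3) = sin(4) ≈ -0.7568
RHS = sin(1)·cos(3) + cos(1)·sin(3) = sin(1)·cos(3) + sin(3)·cos(1) ≈ -0.7568

LHS = RHS: the two sides agree.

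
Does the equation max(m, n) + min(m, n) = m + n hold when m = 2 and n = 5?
Holds

Substituting m = 2, n = 5:

LHS = max(2, 5) + min(2, 5) = 7
RHS = 2 + 5 = 7

LHS = RHS, so the equation holds at this point.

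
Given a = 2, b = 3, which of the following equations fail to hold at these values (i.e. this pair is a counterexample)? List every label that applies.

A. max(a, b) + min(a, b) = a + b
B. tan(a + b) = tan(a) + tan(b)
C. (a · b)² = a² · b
Evaluating each claim at the given values:
A. LHS = 5, RHS = 5 → holds here (LHS = RHS)
B. LHS = tan(5) ≈ -3.381, RHS = tan(2) + tan(3) ≈ -2.328 → fails here (LHS ≠ RHS)
C. LHS = 36, RHS = 12 → fails here (LHS ≠ RHS)

Answer: B, C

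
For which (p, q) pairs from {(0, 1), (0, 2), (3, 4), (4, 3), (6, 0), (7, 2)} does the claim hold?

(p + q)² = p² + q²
(0, 1), (0, 2), (6, 0)

Testing each pair:
(0, 1): LHS = 1, RHS = 1 → holds
(0, 2): LHS = 4, RHS = 4 → holds
(3, 4): LHS = 49, RHS = 25 → fails
(4, 3): LHS = 49, RHS = 25 → fails
(6, 0): LHS = 36, RHS = 36 → holds
(7, 2): LHS = 81, RHS = 53 → fails

3 of 6 pairs satisfy the claim.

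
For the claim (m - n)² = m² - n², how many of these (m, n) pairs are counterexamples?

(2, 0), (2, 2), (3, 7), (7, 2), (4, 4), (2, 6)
Testing each pair:
(2, 0): LHS = 4, RHS = 4 → satisfies claim
(2, 2): LHS = 0, RHS = 0 → satisfies claim
(3, 7): LHS = 16, RHS = -40 → counterexample
(7, 2): LHS = 25, RHS = 45 → counterexample
(4, 4): LHS = 0, RHS = 0 → satisfies claim
(2, 6): LHS = 16, RHS = -32 → counterexample

That makes 3 counterexamples.

Answer: 3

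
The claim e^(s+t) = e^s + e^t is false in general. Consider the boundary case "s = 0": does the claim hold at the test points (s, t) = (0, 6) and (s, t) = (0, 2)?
At (0, 6): LHS = e^6 ≈ 403.4 ≠ RHS = 1 + e^6 ≈ 404.4
At (0, 2): LHS = e^2 ≈ 7.389 ≠ RHS = 1 + e^2 ≈ 8.389

Answer: No, fails at both test points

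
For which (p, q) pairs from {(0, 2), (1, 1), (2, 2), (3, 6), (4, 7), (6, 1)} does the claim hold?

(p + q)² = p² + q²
(0, 2)

Testing each pair:
(0, 2): LHS = 4, RHS = 4 → holds
(1, 1): LHS = 4, RHS = 2 → fails
(2, 2): LHS = 16, RHS = 8 → fails
(3, 6): LHS = 81, RHS = 45 → fails
(4, 7): LHS = 121, RHS = 65 → fails
(6, 1): LHS = 49, RHS = 37 → fails

1 of 6 pairs satisfies the claim.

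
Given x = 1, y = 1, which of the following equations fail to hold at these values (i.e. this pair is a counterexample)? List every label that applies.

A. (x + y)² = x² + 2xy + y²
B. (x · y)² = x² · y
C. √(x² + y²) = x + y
C

Evaluating each claim at the given values:
A. LHS = 4, RHS = 4 → holds here (LHS = RHS)
B. LHS = 1, RHS = 1 → holds here (LHS = RHS)
C. LHS = √(2) ≈ 1.414, RHS = 2 → fails here (LHS ≠ RHS)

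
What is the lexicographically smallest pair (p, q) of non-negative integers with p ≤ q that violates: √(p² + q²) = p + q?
At (0, 7): both sides equal 7, so it holds there.

Substituting (1, 1) into the claim:
LHS = √(1² + 1²) = √(2) ≈ 1.414
RHS = 1 + 1 = 2

Since LHS ≠ RHS, this pair disproves the claim, and no lexicographically smaller pair (p ≤ q, non-negative integers) does.

For instance (2, 3) is also a counterexample (LHS = √(13) ≈ 3.606, RHS = 5), but it's lexicographically larger.

Answer: (p, q) = (1, 1)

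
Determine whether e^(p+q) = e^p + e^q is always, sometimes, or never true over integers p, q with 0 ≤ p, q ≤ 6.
Never true

The claim fails for every pair in the range. For instance at (p, q) = (2, 2): LHS = e^4 ≈ 54.6, RHS = 2·e^2 ≈ 14.78.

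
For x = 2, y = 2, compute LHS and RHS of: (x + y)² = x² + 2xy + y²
LHS = (2 + 2)² = 16
RHS = 2² + 2·2·2 + 2² = 16

LHS = RHS: the two sides agree.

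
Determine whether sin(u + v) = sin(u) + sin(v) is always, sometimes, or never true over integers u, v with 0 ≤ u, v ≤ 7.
Sometimes true

It holds at (u, v) = (0, 1) (both sides equal sin(1) ≈ 0.8415), but fails at (u, v) = (1, 3) (LHS = sin(4) ≈ -0.7568, RHS = sin(3) + sin(1) ≈ 0.9826).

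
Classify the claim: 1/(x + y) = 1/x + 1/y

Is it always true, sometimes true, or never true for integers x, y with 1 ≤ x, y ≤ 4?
The claim fails for every pair in the range. For instance at (x, y) = (4, 1): LHS = 1/5, RHS = 5/4.

Answer: Never true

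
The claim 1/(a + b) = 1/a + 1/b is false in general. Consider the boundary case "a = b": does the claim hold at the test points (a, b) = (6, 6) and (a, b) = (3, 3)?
No, fails at both test points

At (6, 6): LHS = 1/12 ≠ RHS = 1/3
At (3, 3): LHS = 1/6 ≠ RHS = 2/3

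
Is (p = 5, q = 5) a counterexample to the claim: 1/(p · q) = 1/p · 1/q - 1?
Substituting p = 5, q = 5:
LHS = 1/(5 · 5) = 1/25
RHS = 1/5 · 1/5 - 1 = -24/25

Since LHS ≠ RHS, this pair disproves the claim.

Answer: Yes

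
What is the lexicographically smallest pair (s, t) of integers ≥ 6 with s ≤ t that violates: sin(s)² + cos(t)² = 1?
(s, t) = (6, 7)

At (6, 6): both sides equal 1, so it holds there.

Substituting (6, 7) into the claim:
LHS = sin(6)² + cos(7)² ≈ 0.6464
RHS = 1

Since LHS ≠ RHS, this pair disproves the claim, and no lexicographically smaller pair (s ≤ t, integers ≥ 6) does.

For instance (6, 13) is also a counterexample (LHS = sin(6)² + cos(13)² ≈ 0.9015, RHS = 1), but it's lexicographically larger.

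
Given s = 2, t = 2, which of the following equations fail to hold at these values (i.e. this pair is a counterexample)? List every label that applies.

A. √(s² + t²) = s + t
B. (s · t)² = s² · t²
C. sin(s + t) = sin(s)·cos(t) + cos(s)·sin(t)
A

Evaluating each claim at the given values:
A. LHS = 2·√(2) ≈ 2.828, RHS = 4 → fails here (LHS ≠ RHS)
B. LHS = 16, RHS = 16 → holds here (LHS = RHS)
C. LHS = sin(4) ≈ -0.7568, RHS = 2·sin(2)·cos(2) ≈ -0.7568 → holds here (LHS = RHS)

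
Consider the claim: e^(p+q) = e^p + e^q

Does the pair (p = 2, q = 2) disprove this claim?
Yes

Substituting p = 2, q = 2:
LHS = e^(2+2) = e^4 ≈ 54.6
RHS = e^2 + e^2 = 2·e^2 ≈ 14.78

Since LHS ≠ RHS, this pair disproves the claim.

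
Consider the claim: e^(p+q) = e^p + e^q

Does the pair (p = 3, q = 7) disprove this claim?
Substituting p = 3, q = 7:
LHS = e^(3+7) = e^10 ≈ 22026.5
RHS = e^3 + e^7 ≈ 1117

Since LHS ≠ RHS, this pair disproves the claim.

Answer: Yes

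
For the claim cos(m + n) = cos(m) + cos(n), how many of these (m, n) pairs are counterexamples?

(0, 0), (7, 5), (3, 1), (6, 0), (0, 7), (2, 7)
Testing each pair:
(0, 0): LHS = 1, RHS = 2 → counterexample
(7, 5): LHS = cos(12) ≈ 0.8439, RHS = cos(5) + cos(7) ≈ 1.038 → counterexample
(3, 1): LHS = cos(4) ≈ -0.6536, RHS = cos(3) + cos(1) ≈ -0.4497 → counterexample
(6, 0): LHS = cos(6) ≈ 0.9602, RHS = cos(6) + 1 ≈ 1.96 → counterexample
(0, 7): LHS = cos(7) ≈ 0.7539, RHS = cos(7) + 1 ≈ 1.754 → counterexample
(2, 7): LHS = cos(9) ≈ -0.9111, RHS = cos(2) + cos(7) ≈ 0.3378 → counterexample

That makes 6 counterexamples.

Answer: 6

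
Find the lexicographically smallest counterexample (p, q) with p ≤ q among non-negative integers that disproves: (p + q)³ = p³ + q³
(p, q) = (1, 1)

At (0, 4): both sides equal 64, so it holds there.
At (0, 7): both sides equal 343, so it holds there.

Substituting (1, 1) into the claim:
LHS = (1 + 1)³ = 8
RHS = 1³ + 1³ = 2

Since LHS ≠ RHS, this pair disproves the claim, and no lexicographically smaller pair (p ≤ q, non-negative integers) does.

For instance (4, 6) is also a counterexample (LHS = 1000, RHS = 280), but it's lexicographically larger.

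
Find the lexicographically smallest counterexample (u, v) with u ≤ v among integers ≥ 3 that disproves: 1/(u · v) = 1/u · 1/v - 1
Substituting (3, 3) into the claim:
LHS = 1/(3 · 3) = 1/9
RHS = 1/3 · 1/3 - 1 = -8/9

Since LHS ≠ RHS, this pair disproves the claim, and no lexicographically smaller pair (u ≤ v, integers ≥ 3) does.

For instance (7, 8) is also a counterexample (LHS = 1/56, RHS = -55/56), but it's lexicographically larger.

Answer: (u, v) = (3, 3)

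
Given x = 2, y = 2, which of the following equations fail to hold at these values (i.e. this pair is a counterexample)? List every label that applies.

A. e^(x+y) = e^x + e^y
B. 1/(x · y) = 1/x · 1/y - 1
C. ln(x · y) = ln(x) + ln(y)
Evaluating each claim at the given values:
A. LHS = e^4 ≈ 54.6, RHS = 2·e^2 ≈ 14.78 → fails here (LHS ≠ RHS)
B. LHS = 1/4, RHS = -3/4 → fails here (LHS ≠ RHS)
C. LHS = ln(4) ≈ 1.386, RHS = 2·ln(2) ≈ 1.386 → holds here (LHS = RHS)

Answer: A, B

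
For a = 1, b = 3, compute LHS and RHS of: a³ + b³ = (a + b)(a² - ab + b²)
LHS = 1³ + 3³ = 28
RHS = (1 + 3)(1² - 1·3 + 3²) = 28

LHS = RHS: the two sides agree.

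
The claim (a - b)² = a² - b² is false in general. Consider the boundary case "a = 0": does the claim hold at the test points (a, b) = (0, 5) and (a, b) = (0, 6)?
No, fails at both test points

At (0, 5): LHS = 25 ≠ RHS = -25
At (0, 6): LHS = 36 ≠ RHS = -36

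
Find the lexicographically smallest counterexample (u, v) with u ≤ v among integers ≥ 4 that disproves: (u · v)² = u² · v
(u, v) = (4, 4)

Substituting (4, 4) into the claim:
LHS = (4 · 4)² = 256
RHS = 4² · 4 = 64

Since LHS ≠ RHS, this pair disproves the claim, and no lexicographically smaller pair (u ≤ v, integers ≥ 4) does.

For instance (5, 5) is also a counterexample (LHS = 625, RHS = 125), but it's lexicographically larger.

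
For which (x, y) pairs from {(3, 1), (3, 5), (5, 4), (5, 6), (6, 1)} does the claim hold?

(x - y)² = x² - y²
None

Testing each pair:
(3, 1): LHS = 4, RHS = 8 → fails
(3, 5): LHS = 4, RHS = -16 → fails
(5, 4): LHS = 1, RHS = 9 → fails
(5, 6): LHS = 1, RHS = -11 → fails
(6, 1): LHS = 25, RHS = 35 → fails

No pair satisfies the claim.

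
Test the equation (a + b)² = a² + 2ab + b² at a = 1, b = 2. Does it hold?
Holds

Substituting a = 1, b = 2:

LHS = (1 + 2)² = 9
RHS = 1² + 2·1·2 + 2² = 9

LHS = RHS, so the equation holds at this point.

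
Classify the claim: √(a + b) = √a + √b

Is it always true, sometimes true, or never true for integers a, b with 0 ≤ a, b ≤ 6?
Sometimes true

It holds at (a, b) = (0, 3) (both sides equal √(3) ≈ 1.732), but fails at (a, b) = (1, 3) (LHS = 2, RHS = 1 + √(3) ≈ 2.732).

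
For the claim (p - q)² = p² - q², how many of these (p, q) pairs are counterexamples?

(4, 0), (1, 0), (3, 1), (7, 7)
1

Testing each pair:
(4, 0): LHS = 16, RHS = 16 → satisfies claim
(1, 0): LHS = 1, RHS = 1 → satisfies claim
(3, 1): LHS = 4, RHS = 8 → counterexample
(7, 7): LHS = 0, RHS = 0 → satisfies claim

That makes 1 counterexample.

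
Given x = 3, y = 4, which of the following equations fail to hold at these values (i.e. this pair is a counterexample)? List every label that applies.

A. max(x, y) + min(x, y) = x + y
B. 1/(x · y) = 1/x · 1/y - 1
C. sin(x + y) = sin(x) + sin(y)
B, C

Evaluating each claim at the given values:
A. LHS = 7, RHS = 7 → holds here (LHS = RHS)
B. LHS = 1/12, RHS = -11/12 → fails here (LHS ≠ RHS)
C. LHS = sin(7) ≈ 0.657, RHS = sin(4) + sin(3) ≈ -0.6157 → fails here (LHS ≠ RHS)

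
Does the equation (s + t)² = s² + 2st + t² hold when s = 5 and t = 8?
Holds

Substituting s = 5, t = 8:

LHS = (5 + 8)² = 169
RHS = 5² + 2·5·8 + 8² = 169

LHS = RHS, so the equation holds at this point.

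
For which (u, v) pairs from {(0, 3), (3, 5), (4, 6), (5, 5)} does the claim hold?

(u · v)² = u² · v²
Testing each pair:
(0, 3): LHS = 0, RHS = 0 → holds
(3, 5): LHS = 225, RHS = 225 → holds
(4, 6): LHS = 576, RHS = 576 → holds
(5, 5): LHS = 625, RHS = 625 → holds

Every pair satisfies the claim.

Answer: All pairs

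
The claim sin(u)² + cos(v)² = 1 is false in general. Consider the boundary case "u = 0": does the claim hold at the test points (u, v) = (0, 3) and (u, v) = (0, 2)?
At (0, 3): LHS = cos(3)² ≈ 0.9801 ≠ RHS = 1
At (0, 2): LHS = cos(2)² ≈ 0.1732 ≠ RHS = 1

Answer: No, fails at both test points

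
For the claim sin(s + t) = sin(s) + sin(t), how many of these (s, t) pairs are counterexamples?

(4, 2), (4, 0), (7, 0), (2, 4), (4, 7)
Testing each pair:
(4, 2): LHS = sin(6) ≈ -0.2794, RHS = sin(4) + sin(2) ≈ 0.1525 → counterexample
(4, 0): LHS = sin(4) ≈ -0.7568, RHS = sin(4) ≈ -0.7568 → satisfies claim
(7, 0): LHS = sin(7) ≈ 0.657, RHS = sin(7) ≈ 0.657 → satisfies claim
(2, 4): LHS = sin(6) ≈ -0.2794, RHS = sin(4) + sin(2) ≈ 0.1525 → counterexample
(4, 7): LHS = sin(11) ≈ -1, RHS = sin(4) + sin(7) ≈ -0.09982 → counterexample

That makes 3 counterexamples.

Answer: 3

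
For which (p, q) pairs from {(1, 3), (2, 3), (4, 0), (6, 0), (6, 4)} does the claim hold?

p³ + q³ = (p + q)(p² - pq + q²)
Testing each pair:
(1, 3): LHS = 28, RHS = 28 → holds
(2, 3): LHS = 35, RHS = 35 → holds
(4, 0): LHS = 64, RHS = 64 → holds
(6, 0): LHS = 216, RHS = 216 → holds
(6, 4): LHS = 280, RHS = 280 → holds

Every pair satisfies the claim.

Answer: All pairs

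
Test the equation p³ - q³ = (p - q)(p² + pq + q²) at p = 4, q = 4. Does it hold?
Holds

Substituting p = 4, q = 4:

LHS = 4³ - 4³ = 0
RHS = (4 - 4)(4² + 4·4 + 4²) = 0

LHS = RHS, so the equation holds at this point.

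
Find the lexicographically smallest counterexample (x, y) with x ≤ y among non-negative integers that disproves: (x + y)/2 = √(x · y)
At (0, 0): both sides equal 0, so it holds there.

Substituting (0, 1) into the claim:
LHS = (0 + 1)/2 = 1/2
RHS = √(0 · 1) = 0

Since LHS ≠ RHS, this pair disproves the claim, and no lexicographically smaller pair (x ≤ y, non-negative integers) does.

For instance (2, 4) is also a counterexample (LHS = 3, RHS = 2·√(2) ≈ 2.828), but it's lexicographically larger.

Answer: (x, y) = (0, 1)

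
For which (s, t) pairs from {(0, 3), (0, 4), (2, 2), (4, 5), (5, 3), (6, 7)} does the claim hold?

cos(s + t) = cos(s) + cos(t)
None

Testing each pair:
(0, 3): LHS = cos(3) ≈ -0.99, RHS = cos(3) + 1 ≈ 0.01001 → fails
(0, 4): LHS = cos(4) ≈ -0.6536, RHS = cos(4) + 1 ≈ 0.3464 → fails
(2, 2): LHS = cos(4) ≈ -0.6536, RHS = 2·cos(2) ≈ -0.8323 → fails
(4, 5): LHS = cos(9) ≈ -0.9111, RHS = cos(4) + cos(5) ≈ -0.37 → fails
(5, 3): LHS = cos(8) ≈ -0.1455, RHS = cos(3) + cos(5) ≈ -0.7063 → fails
(6, 7): LHS = cos(13) ≈ 0.9074, RHS = cos(7) + cos(6) ≈ 1.714 → fails

No pair satisfies the claim.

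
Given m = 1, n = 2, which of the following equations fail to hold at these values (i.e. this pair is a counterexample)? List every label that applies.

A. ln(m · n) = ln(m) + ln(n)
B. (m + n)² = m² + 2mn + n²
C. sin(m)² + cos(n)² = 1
C

Evaluating each claim at the given values:
A. LHS = ln(2) ≈ 0.6931, RHS = ln(2) ≈ 0.6931 → holds here (LHS = RHS)
B. LHS = 9, RHS = 9 → holds here (LHS = RHS)
C. LHS = cos(2)² + sin(1)² ≈ 0.8813, RHS = 1 → fails here (LHS ≠ RHS)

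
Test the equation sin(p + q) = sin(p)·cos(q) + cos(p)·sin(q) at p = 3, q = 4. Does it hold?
Holds

Substituting p = 3, q = 4:

LHS = sin(3 + 4) = sin(7) ≈ 0.657
RHS = sin(3)·cos(4) + cos(3)·sin(4) = sin(3)·cos(4) + sin(4)·cos(3) ≈ 0.657

LHS = RHS, so the equation holds at this point.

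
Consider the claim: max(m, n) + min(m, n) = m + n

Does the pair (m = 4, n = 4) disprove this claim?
No

Substituting m = 4, n = 4:
LHS = max(4, 4) + min(4, 4) = 8
RHS = 4 + 4 = 8

The sides agree, so this pair does not disprove the claim.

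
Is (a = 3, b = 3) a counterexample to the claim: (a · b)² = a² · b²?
No

Substituting a = 3, b = 3:
LHS = (3 · 3)² = 81
RHS = 3² · 3² = 81

The sides agree, so this pair does not disprove the claim.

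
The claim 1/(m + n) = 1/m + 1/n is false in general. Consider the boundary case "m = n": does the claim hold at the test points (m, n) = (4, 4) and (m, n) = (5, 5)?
No, fails at both test points

At (4, 4): LHS = 1/8 ≠ RHS = 1/2
At (5, 5): LHS = 1/10 ≠ RHS = 2/5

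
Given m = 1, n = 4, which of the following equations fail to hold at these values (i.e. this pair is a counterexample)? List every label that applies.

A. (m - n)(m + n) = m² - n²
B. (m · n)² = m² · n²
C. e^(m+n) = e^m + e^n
Evaluating each claim at the given values:
A. LHS = -15, RHS = -15 → holds here (LHS = RHS)
B. LHS = 16, RHS = 16 → holds here (LHS = RHS)
C. LHS = e^5 ≈ 148.4, RHS = e + e^4 ≈ 57.32 → fails here (LHS ≠ RHS)

Answer: C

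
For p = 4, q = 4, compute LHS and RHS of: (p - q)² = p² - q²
LHS = (4 - 4)² = 0
RHS = 4² - 4² = 0

LHS = RHS: the two sides agree.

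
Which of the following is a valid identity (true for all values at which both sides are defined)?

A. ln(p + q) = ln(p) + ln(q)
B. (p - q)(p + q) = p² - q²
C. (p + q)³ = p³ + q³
B

A: fails at (5, 5) — LHS = ln(10) ≈ 2.303, RHS = 2·ln(5) ≈ 3.219.
B: holds — e.g. at (6, 7), both sides equal -13.
C: fails at (6, 7) — LHS = 2197, RHS = 559.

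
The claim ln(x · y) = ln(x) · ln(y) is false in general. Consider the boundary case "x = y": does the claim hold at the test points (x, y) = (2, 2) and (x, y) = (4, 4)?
No, fails at both test points

At (2, 2): LHS = ln(4) ≈ 1.386 ≠ RHS = ln(2)² ≈ 0.4805
At (4, 4): LHS = ln(16) ≈ 2.773 ≠ RHS = ln(4)² ≈ 1.922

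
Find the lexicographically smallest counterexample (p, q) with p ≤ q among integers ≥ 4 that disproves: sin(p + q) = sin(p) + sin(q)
(p, q) = (4, 4)

Substituting (4, 4) into the claim:
LHS = sin(4 + 4) = sin(8) ≈ 0.9894
RHS = sin(4) + sin(4) = 2·sin(4) ≈ -1.514

Since LHS ≠ RHS, this pair disproves the claim, and no lexicographically smaller pair (p ≤ q, integers ≥ 4) does.

For instance (8, 8) is also a counterexample (LHS = sin(16) ≈ -0.2879, RHS = 2·sin(8) ≈ 1.979), but it's lexicographically larger.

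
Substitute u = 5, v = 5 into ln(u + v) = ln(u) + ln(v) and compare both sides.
LHS = ln(5 + 5) = ln(10) ≈ 2.303
RHS = ln(5) + ln(5) = 2·ln(5) ≈ 3.219

LHS ≠ RHS (they differ by about 0.9163), so the equation does not hold here.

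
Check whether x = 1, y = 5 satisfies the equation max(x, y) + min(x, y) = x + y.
Holds

Substituting x = 1, y = 5:

LHS = max(1, 5) + min(1, 5) = 6
RHS = 1 + 5 = 6

LHS = RHS, so the equation holds at this point.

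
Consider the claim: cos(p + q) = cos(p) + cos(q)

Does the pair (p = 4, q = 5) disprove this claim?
Substituting p = 4, q = 5:
LHS = cos(4 + 5) = cos(9) ≈ -0.9111
RHS = cos(4) + cos(5) ≈ -0.37

Since LHS ≠ RHS, this pair disproves the claim.

Answer: Yes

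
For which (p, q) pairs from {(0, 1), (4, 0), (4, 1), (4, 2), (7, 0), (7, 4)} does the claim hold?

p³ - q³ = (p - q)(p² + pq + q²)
All pairs

Testing each pair:
(0, 1): LHS = -1, RHS = -1 → holds
(4, 0): LHS = 64, RHS = 64 → holds
(4, 1): LHS = 63, RHS = 63 → holds
(4, 2): LHS = 56, RHS = 56 → holds
(7, 0): LHS = 343, RHS = 343 → holds
(7, 4): LHS = 279, RHS = 279 → holds

Every pair satisfies the claim.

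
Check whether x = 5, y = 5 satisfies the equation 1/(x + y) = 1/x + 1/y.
Substituting x = 5, y = 5:

LHS = 1/(5 + 5) = 1/10
RHS = 1/5 + 1/5 = 2/5

LHS ≠ RHS, so the equation does not hold at this point.

Answer: Fails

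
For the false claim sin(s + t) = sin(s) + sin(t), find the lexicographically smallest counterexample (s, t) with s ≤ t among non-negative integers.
At (0, 4): both sides equal sin(4) ≈ -0.7568, so it holds there.

Substituting (1, 1) into the claim:
LHS = sin(1 + 1) = sin(2) ≈ 0.9093
RHS = sin(1) + sin(1) = 2·sin(1) ≈ 1.683

Since LHS ≠ RHS, this pair disproves the claim, and no lexicographically smaller pair (s ≤ t, non-negative integers) does.

For instance (3, 7) is also a counterexample (LHS = sin(10) ≈ -0.544, RHS = sin(3) + sin(7) ≈ 0.7981), but it's lexicographically larger.

Answer: (s, t) = (1, 1)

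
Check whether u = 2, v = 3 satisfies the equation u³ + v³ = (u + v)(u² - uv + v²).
Substituting u = 2, v = 3:

LHS = 2³ + 3³ = 35
RHS = (2 + 3)(2² - 2·3 + 3²) = 35

LHS = RHS, so the equation holds at this point.

Answer: Holds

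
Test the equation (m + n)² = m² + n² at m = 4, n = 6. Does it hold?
Substituting m = 4, n = 6:

LHS = (4 + 6)² = 100
RHS = 4² + 6² = 52

LHS ≠ RHS, so the equation does not hold at this point.

Answer: Fails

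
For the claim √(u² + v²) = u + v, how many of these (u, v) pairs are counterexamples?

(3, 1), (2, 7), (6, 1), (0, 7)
3

Testing each pair:
(3, 1): LHS = √(10) ≈ 3.162, RHS = 4 → counterexample
(2, 7): LHS = √(53) ≈ 7.28, RHS = 9 → counterexample
(6, 1): LHS = √(37) ≈ 6.083, RHS = 7 → counterexample
(0, 7): LHS = 7, RHS = 7 → satisfies claim

That makes 3 counterexamples.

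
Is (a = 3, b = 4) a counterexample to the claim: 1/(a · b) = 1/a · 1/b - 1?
Substituting a = 3, b = 4:
LHS = 1/(3 · 4) = 1/12
RHS = 1/3 · 1/4 - 1 = -11/12

Since LHS ≠ RHS, this pair disproves the claim.

Answer: Yes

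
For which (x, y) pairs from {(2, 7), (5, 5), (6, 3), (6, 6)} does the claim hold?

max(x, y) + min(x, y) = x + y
Testing each pair:
(2, 7): LHS = 9, RHS = 9 → holds
(5, 5): LHS = 10, RHS = 10 → holds
(6, 3): LHS = 9, RHS = 9 → holds
(6, 6): LHS = 12, RHS = 12 → holds

Every pair satisfies the claim.

Answer: All pairs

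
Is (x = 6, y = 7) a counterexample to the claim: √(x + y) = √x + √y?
Substituting x = 6, y = 7:
LHS = √(6 + 7) = √(13) ≈ 3.606
RHS = √6 + √7 = √(6) + √(7) ≈ 5.095

Since LHS ≠ RHS, this pair disproves the claim.

Answer: Yes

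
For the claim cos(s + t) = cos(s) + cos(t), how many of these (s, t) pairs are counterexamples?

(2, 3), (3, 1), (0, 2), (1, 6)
Testing each pair:
(2, 3): LHS = cos(5) ≈ 0.2837, RHS = cos(3) + cos(2) ≈ -1.406 → counterexample
(3, 1): LHS = cos(4) ≈ -0.6536, RHS = cos(3) + cos(1) ≈ -0.4497 → counterexample
(0, 2): LHS = cos(2) ≈ -0.4161, RHS = cos(2) + 1 ≈ 0.5839 → counterexample
(1, 6): LHS = cos(7) ≈ 0.7539, RHS = cos(1) + cos(6) ≈ 1.5 → counterexample

That makes 4 counterexamples.

Answer: 4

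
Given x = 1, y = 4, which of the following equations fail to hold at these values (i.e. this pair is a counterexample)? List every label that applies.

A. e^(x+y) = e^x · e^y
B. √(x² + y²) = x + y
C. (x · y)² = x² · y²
B

Evaluating each claim at the given values:
A. LHS = e^5 ≈ 148.4, RHS = e^5 ≈ 148.4 → holds here (LHS = RHS)
B. LHS = √(17) ≈ 4.123, RHS = 5 → fails here (LHS ≠ RHS)
C. LHS = 16, RHS = 16 → holds here (LHS = RHS)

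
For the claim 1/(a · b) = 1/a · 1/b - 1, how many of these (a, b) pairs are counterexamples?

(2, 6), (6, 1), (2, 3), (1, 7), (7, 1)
5

Testing each pair:
(2, 6): LHS = 1/12, RHS = -11/12 → counterexample
(6, 1): LHS = 1/6, RHS = -5/6 → counterexample
(2, 3): LHS = 1/6, RHS = -5/6 → counterexample
(1, 7): LHS = 1/7, RHS = -6/7 → counterexample
(7, 1): LHS = 1/7, RHS = -6/7 → counterexample

That makes 5 counterexamples.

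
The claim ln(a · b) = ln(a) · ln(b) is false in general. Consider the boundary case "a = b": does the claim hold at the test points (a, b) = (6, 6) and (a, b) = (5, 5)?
No, fails at both test points

At (6, 6): LHS = ln(36) ≈ 3.584 ≠ RHS = ln(6)² ≈ 3.21
At (5, 5): LHS = ln(25) ≈ 3.219 ≠ RHS = ln(5)² ≈ 2.59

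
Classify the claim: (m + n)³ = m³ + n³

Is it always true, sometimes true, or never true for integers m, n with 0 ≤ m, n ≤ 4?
Sometimes true

It holds at (m, n) = (0, 4) (both sides equal 64), but fails at (m, n) = (1, 4) (LHS = 125, RHS = 65).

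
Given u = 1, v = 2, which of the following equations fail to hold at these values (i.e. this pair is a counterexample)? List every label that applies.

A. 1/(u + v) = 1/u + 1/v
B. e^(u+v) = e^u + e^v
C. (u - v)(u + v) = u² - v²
Evaluating each claim at the given values:
A. LHS = 1/3, RHS = 3/2 → fails here (LHS ≠ RHS)
B. LHS = e^3 ≈ 20.09, RHS = e + e^2 ≈ 10.11 → fails here (LHS ≠ RHS)
C. LHS = -3, RHS = -3 → holds here (LHS = RHS)

Answer: A, B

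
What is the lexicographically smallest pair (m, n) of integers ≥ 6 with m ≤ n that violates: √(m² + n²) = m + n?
(m, n) = (6, 6)

Substituting (6, 6) into the claim:
LHS = √(6² + 6²) = 6·√(2) ≈ 8.485
RHS = 6 + 6 = 12

Since LHS ≠ RHS, this pair disproves the claim, and no lexicographically smaller pair (m ≤ n, integers ≥ 6) does.

For instance (12, 12) is also a counterexample (LHS = 12·√(2) ≈ 16.97, RHS = 24), but it's lexicographically larger.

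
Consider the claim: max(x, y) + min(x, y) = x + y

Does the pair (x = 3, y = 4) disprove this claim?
Substituting x = 3, y = 4:
LHS = max(3, 4) + min(3, 4) = 7
RHS = 3 + 4 = 7

The sides agree, so this pair does not disprove the claim.

Answer: No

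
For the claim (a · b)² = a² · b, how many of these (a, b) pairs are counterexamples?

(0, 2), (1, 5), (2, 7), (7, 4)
Testing each pair:
(0, 2): LHS = 0, RHS = 0 → satisfies claim
(1, 5): LHS = 25, RHS = 5 → counterexample
(2, 7): LHS = 196, RHS = 28 → counterexample
(7, 4): LHS = 784, RHS = 196 → counterexample

That makes 3 counterexamples.

Answer: 3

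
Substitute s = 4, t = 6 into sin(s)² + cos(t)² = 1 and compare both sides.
LHS = sin(4)² + cos(6)² ≈ 1.495
RHS = 1

LHS ≠ RHS (they differ by about 0.4947), so the equation does not hold here.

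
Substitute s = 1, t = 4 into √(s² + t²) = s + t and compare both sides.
LHS = √(1² + 4²) = √(17) ≈ 4.123
RHS = 1 + 4 = 5

LHS ≠ RHS (they differ by about 0.8769), so the equation does not hold here.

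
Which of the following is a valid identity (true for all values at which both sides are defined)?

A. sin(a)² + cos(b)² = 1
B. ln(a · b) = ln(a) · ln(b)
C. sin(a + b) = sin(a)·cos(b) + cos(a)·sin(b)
C

A: fails at (2, 3) — LHS = sin(2)² + cos(3)² ≈ 1.807, RHS = 1.
B: fails at (1, 2) — LHS = ln(2) ≈ 0.6931, RHS = 0.
C: holds — e.g. at (4, 4), both sides equal sin(8) ≈ 0.9894.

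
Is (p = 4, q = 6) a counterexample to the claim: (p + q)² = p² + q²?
Substituting p = 4, q = 6:
LHS = (4 + 6)² = 100
RHS = 4² + 6² = 52

Since LHS ≠ RHS, this pair disproves the claim.

Answer: Yes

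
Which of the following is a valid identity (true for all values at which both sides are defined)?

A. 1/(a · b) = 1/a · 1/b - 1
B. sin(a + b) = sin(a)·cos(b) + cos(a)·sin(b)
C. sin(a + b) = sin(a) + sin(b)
A: fails at (1, 1) — LHS = 1, RHS = 0.
B: holds — e.g. at (4, 4), both sides equal sin(8) ≈ 0.9894.
C: fails at (5, 8) — LHS = sin(13) ≈ 0.4202, RHS = sin(5) + sin(8) ≈ 0.03043.

Answer: B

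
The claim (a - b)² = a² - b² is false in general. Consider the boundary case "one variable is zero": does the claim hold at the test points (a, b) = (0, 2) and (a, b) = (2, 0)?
Only at (2, 0)

At (0, 2): LHS = 4 ≠ RHS = -4
At (2, 0): LHS = 4, RHS = 4 → equal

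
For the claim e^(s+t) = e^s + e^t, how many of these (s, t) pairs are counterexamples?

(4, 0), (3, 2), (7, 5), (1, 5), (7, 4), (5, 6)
6

Testing each pair:
(4, 0): LHS = e^4 ≈ 54.6, RHS = 1 + e^4 ≈ 55.6 → counterexample
(3, 2): LHS = e^5 ≈ 148.4, RHS = e^2 + e^3 ≈ 27.47 → counterexample
(7, 5): LHS = e^12 ≈ 162754.8, RHS = e^5 + e^7 ≈ 1245 → counterexample
(1, 5): LHS = e^6 ≈ 403.4, RHS = e + e^5 ≈ 151.1 → counterexample
(7, 4): LHS = e^11 ≈ 59874.1, RHS = e^4 + e^7 ≈ 1151 → counterexample
(5, 6): LHS = e^11 ≈ 59874.1, RHS = e^5 + e^6 ≈ 551.8 → counterexample

That makes 6 counterexamples.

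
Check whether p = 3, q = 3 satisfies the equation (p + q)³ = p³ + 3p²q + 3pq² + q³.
Substituting p = 3, q = 3:

LHS = (3 + 3)³ = 216
RHS = 3³ + 3·3²·3 + 3·3·3² + 3³ = 216

LHS = RHS, so the equation holds at this point.

Answer: Holds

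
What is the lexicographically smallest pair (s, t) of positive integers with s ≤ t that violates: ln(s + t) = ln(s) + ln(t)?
Substituting (1, 1) into the claim:
LHS = ln(1 + 1) = ln(2) ≈ 0.6931
RHS = ln(1) + ln(1) = 0

Since LHS ≠ RHS, this pair disproves the claim, and no lexicographically smaller pair (s ≤ t, positive integers) does.

For instance (1, 4) is also a counterexample (LHS = ln(5) ≈ 1.609, RHS = ln(4) ≈ 1.386), but it's lexicographically larger.

Answer: (s, t) = (1, 1)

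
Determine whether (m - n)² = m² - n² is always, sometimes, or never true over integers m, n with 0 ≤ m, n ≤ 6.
Sometimes true

It holds at (m, n) = (2, 2) (both sides equal 0), but fails at (m, n) = (4, 3) (LHS = 1, RHS = 7).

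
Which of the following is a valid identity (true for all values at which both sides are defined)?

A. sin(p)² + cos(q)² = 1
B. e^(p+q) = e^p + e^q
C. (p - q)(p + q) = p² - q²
C

A: fails at (1, 3) — LHS = sin(1)² + cos(3)² ≈ 1.688, RHS = 1.
B: fails at (4, 4) — LHS = e^8 ≈ 2981, RHS = 2·e^4 ≈ 109.2.
C: holds — e.g. at (3, 7), both sides equal -40.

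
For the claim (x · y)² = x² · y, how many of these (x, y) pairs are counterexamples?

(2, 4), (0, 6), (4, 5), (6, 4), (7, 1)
Testing each pair:
(2, 4): LHS = 64, RHS = 16 → counterexample
(0, 6): LHS = 0, RHS = 0 → satisfies claim
(4, 5): LHS = 400, RHS = 80 → counterexample
(6, 4): LHS = 576, RHS = 144 → counterexample
(7, 1): LHS = 49, RHS = 49 → satisfies claim

That makes 3 counterexamples.

Answer: 3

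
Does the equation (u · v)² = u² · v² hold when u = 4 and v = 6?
Holds

Substituting u = 4, v = 6:

LHS = (4 · 6)² = 576
RHS = 4² · 6² = 576

LHS = RHS, so the equation holds at this point.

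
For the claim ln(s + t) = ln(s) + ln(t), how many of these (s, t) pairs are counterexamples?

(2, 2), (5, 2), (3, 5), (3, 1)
3

Testing each pair:
(2, 2): LHS = ln(4) ≈ 1.386, RHS = 2·ln(2) ≈ 1.386 → satisfies claim
(5, 2): LHS = ln(7) ≈ 1.946, RHS = ln(2) + ln(5) ≈ 2.303 → counterexample
(3, 5): LHS = ln(8) ≈ 2.079, RHS = ln(3) + ln(5) ≈ 2.708 → counterexample
(3, 1): LHS = ln(4) ≈ 1.386, RHS = ln(3) ≈ 1.099 → counterexample

That makes 3 counterexamples.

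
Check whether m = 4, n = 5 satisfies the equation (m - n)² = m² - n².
Substituting m = 4, n = 5:

LHS = (4 - 5)² = 1
RHS = 4² - 5² = -9

LHS ≠ RHS, so the equation does not hold at this point.

Answer: Fails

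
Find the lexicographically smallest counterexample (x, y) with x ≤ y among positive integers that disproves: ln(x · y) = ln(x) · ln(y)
At (1, 1): both sides equal 0, so it holds there.

Substituting (1, 2) into the claim:
LHS = ln(1 · 2) = ln(2) ≈ 0.6931
RHS = ln(1) · ln(2) = 0

Since LHS ≠ RHS, this pair disproves the claim, and no lexicographically smaller pair (x ≤ y, positive integers) does.

For instance (6, 8) is also a counterexample (LHS = ln(48) ≈ 3.871, RHS = ln(6)·ln(8) ≈ 3.726), but it's lexicographically larger.

Answer: (x, y) = (1, 2)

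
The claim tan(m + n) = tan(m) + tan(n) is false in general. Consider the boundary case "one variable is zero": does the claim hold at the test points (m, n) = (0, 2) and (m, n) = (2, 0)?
Yes, holds at both test points

At (0, 2): LHS = tan(2) ≈ -2.185, RHS = tan(2) ≈ -2.185 → equal
At (2, 0): LHS = tan(2) ≈ -2.185, RHS = tan(2) ≈ -2.185 → equal

So the claim does hold at both of these boundary points, even though it is not an identity.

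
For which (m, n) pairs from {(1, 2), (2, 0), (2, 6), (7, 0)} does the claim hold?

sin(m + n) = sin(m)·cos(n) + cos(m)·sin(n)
Testing each pair:
(1, 2): LHS = sin(3) ≈ 0.1411, RHS = sin(1)·cos(2) + sin(2)·cos(1) ≈ 0.1411 → holds
(2, 0): LHS = sin(2) ≈ 0.9093, RHS = sin(2) ≈ 0.9093 → holds
(2, 6): LHS = sin(8) ≈ 0.9894, RHS = sin(6)·cos(2) + sin(2)·cos(6) ≈ 0.9894 → holds
(7, 0): LHS = sin(7) ≈ 0.657, RHS = sin(7) ≈ 0.657 → holds

Every pair satisfies the claim.

Answer: All pairs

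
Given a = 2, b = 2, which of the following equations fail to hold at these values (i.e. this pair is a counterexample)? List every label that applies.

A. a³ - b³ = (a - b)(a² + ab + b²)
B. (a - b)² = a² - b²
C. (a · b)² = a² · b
Evaluating each claim at the given values:
A. LHS = 0, RHS = 0 → holds here (LHS = RHS)
B. LHS = 0, RHS = 0 → holds here (LHS = RHS)
C. LHS = 16, RHS = 8 → fails here (LHS ≠ RHS)

Answer: C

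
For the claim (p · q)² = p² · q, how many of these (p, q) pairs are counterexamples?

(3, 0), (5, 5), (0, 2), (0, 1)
Testing each pair:
(3, 0): LHS = 0, RHS = 0 → satisfies claim
(5, 5): LHS = 625, RHS = 125 → counterexample
(0, 2): LHS = 0, RHS = 0 → satisfies claim
(0, 1): LHS = 0, RHS = 0 → satisfies claim

That makes 1 counterexample.

Answer: 1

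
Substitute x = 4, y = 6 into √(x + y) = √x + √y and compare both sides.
LHS = √(4 + 6) = √(10) ≈ 3.162
RHS = √4 + √6 = 2 + √(6) ≈ 4.449

LHS ≠ RHS (they differ by about 1.287), so the equation does not hold here.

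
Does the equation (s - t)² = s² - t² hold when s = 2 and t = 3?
Fails

Substituting s = 2, t = 3:

LHS = (2 - 3)² = 1
RHS = 2² - 3² = -5

LHS ≠ RHS, so the equation does not hold at this point.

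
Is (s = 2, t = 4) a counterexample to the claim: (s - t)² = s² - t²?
Substituting s = 2, t = 4:
LHS = (2 - 4)² = 4
RHS = 2² - 4² = -12

Since LHS ≠ RHS, this pair disproves the claim.

Answer: Yes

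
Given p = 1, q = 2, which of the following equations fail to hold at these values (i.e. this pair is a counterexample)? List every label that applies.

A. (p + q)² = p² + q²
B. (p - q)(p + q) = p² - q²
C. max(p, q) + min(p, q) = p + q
Evaluating each claim at the given values:
A. LHS = 9, RHS = 5 → fails here (LHS ≠ RHS)
B. LHS = -3, RHS = -3 → holds here (LHS = RHS)
C. LHS = 3, RHS = 3 → holds here (LHS = RHS)

Answer: A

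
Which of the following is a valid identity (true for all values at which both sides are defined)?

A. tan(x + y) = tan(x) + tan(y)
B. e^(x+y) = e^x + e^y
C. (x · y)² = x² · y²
C

A: fails at (3, 3) — LHS = tan(6) ≈ -0.291, RHS = 2·tan(3) ≈ -0.2851.
B: fails at (3, 5) — LHS = e^8 ≈ 2981, RHS = e^3 + e^5 ≈ 168.5.
C: holds — e.g. at (2, 5), both sides equal 100.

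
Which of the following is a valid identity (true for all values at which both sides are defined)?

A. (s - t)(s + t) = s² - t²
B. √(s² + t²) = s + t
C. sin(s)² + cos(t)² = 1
A: holds — e.g. at (6, 7), both sides equal -13.
B: fails at (4, 5) — LHS = √(41) ≈ 6.403, RHS = 9.
C: fails at (4, 6) — LHS = sin(4)² + cos(6)² ≈ 1.495, RHS = 1.

Answer: A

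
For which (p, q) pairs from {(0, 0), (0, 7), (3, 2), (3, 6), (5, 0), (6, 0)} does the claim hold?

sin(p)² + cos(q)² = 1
Testing each pair:
(0, 0): LHS = 1, RHS = 1 → holds
(0, 7): LHS = cos(7)² ≈ 0.5684, RHS = 1 → fails
(3, 2): LHS = sin(3)² + cos(2)² ≈ 0.1931, RHS = 1 → fails
(3, 6): LHS = sin(3)² + cos(6)² ≈ 0.9418, RHS = 1 → fails
(5, 0): LHS = sin(5)² + 1 ≈ 1.92, RHS = 1 → fails
(6, 0): LHS = sin(6)² + 1 ≈ 1.078, RHS = 1 → fails

1 of 6 pairs satisfies the claim.

Answer: (0, 0)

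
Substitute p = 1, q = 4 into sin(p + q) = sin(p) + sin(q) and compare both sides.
LHS = sin(1 + 4) = sin(5) ≈ -0.9589
RHS = sin(1) + sin(4) ≈ 0.08467

LHS ≠ RHS (they differ by about 1.044), so the equation does not hold here.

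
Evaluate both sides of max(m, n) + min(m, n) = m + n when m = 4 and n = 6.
LHS = max(4, 6) + min(4, 6) = 10
RHS = 4 + 6 = 10

LHS = RHS: the two sides agree.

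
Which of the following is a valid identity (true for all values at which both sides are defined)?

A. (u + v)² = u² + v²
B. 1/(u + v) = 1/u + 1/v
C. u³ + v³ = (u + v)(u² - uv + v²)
C

A: fails at (1, 3) — LHS = 16, RHS = 10.
B: fails at (3, 4) — LHS = 1/7, RHS = 7/12.
C: holds — e.g. at (1, 4), both sides equal 65.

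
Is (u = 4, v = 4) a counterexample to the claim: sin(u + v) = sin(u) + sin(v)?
Substituting u = 4, v = 4:
LHS = sin(4 + 4) = sin(8) ≈ 0.9894
RHS = sin(4) + sin(4) = 2·sin(4) ≈ -1.514

Since LHS ≠ RHS, this pair disproves the claim.

Answer: Yes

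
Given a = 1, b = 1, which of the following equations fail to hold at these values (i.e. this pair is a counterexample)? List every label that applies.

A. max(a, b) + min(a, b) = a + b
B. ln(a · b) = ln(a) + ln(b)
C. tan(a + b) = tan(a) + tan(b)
C

Evaluating each claim at the given values:
A. LHS = 2, RHS = 2 → holds here (LHS = RHS)
B. LHS = 0, RHS = 0 → holds here (LHS = RHS)
C. LHS = tan(2) ≈ -2.185, RHS = 2·tan(1) ≈ 3.115 → fails here (LHS ≠ RHS)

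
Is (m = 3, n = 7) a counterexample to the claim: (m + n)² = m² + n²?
Substituting m = 3, n = 7:
LHS = (3 + 7)² = 100
RHS = 3² + 7² = 58

Since LHS ≠ RHS, this pair disproves the claim.

Answer: Yes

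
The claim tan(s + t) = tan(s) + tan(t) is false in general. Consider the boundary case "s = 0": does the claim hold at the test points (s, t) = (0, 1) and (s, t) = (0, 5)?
Yes, holds at both test points

At (0, 1): LHS = tan(1) ≈ 1.557, RHS = tan(1) ≈ 1.557 → equal
At (0, 5): LHS = tan(5) ≈ -3.381, RHS = tan(5) ≈ -3.381 → equal

So the claim does hold at both of these boundary points, even though it is not an identity.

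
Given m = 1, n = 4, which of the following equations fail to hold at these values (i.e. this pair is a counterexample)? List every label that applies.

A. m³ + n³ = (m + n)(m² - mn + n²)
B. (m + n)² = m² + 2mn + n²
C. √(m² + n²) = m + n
C

Evaluating each claim at the given values:
A. LHS = 65, RHS = 65 → holds here (LHS = RHS)
B. LHS = 25, RHS = 25 → holds here (LHS = RHS)
C. LHS = √(17) ≈ 4.123, RHS = 5 → fails here (LHS ≠ RHS)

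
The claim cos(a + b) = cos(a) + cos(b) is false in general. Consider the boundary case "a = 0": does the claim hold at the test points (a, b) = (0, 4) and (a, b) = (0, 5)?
At (0, 4): LHS = cos(4) ≈ -0.6536 ≠ RHS = cos(4) + 1 ≈ 0.3464
At (0, 5): LHS = cos(5) ≈ 0.2837 ≠ RHS = cos(5) + 1 ≈ 1.284

Answer: No, fails at both test points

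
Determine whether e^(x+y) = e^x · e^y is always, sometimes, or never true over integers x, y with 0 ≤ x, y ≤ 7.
The identity holds for every pair in the range. For instance at (x, y) = (6, 2): both sides equal e^8 ≈ 2981.

Answer: Always true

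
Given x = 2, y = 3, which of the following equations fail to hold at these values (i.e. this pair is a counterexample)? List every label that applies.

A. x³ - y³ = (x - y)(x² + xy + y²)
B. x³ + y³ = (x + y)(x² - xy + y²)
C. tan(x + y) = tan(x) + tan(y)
C

Evaluating each claim at the given values:
A. LHS = -19, RHS = -19 → holds here (LHS = RHS)
B. LHS = 35, RHS = 35 → holds here (LHS = RHS)
C. LHS = tan(5) ≈ -3.381, RHS = tan(2) + tan(3) ≈ -2.328 → fails here (LHS ≠ RHS)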